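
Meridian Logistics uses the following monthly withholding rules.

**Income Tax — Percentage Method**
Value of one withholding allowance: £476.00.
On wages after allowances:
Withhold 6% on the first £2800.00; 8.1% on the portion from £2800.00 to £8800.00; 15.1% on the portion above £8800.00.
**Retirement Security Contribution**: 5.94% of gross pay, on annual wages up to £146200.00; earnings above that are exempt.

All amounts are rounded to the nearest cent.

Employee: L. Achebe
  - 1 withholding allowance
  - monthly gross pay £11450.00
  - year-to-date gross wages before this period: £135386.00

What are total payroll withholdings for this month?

Income Tax: taxable = £11450.00 − 1×£476.00 = £10974.00
  £654.00 + 15.1% × (£10974.00 − £8800.00) = £654.00 + 15.1% × £2174.00 = £982.27
Retirement Security Contribution: cap £146200.00 − YTD £135386.00 = £10814.00 subject; 5.94% × £10814.00 = £642.35
Total: £982.27 + £642.35 = £1624.62

£1624.62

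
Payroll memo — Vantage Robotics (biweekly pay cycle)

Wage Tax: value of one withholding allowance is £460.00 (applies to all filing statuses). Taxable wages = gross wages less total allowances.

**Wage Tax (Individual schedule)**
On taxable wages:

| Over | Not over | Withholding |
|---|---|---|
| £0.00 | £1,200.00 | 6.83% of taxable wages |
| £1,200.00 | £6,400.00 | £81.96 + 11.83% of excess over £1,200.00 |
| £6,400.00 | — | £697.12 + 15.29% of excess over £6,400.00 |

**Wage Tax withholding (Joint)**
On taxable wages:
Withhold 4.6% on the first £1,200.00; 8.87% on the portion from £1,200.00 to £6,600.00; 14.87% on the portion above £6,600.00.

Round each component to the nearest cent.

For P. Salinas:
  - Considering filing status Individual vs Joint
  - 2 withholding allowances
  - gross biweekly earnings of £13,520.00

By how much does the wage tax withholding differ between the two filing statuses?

£218.72

Wage Tax (Individual): taxable = £13,520.00 − 2×£460.00 = £12,600.00
  £697.12 + 15.29% × (£12,600.00 − £6,400.00) = £697.12 + 15.29% × £6,200.00 = £1,645.10
Wage Tax (Joint): taxable = £13,520.00 − 2×£460.00 = £12,600.00
  £534.18 + 14.87% × (£12,600.00 − £6,600.00) = £534.18 + 14.87% × £6,000.00 = £1,426.38
Difference: |£1,645.10 − £1,426.38| = £218.72 (higher under Individual)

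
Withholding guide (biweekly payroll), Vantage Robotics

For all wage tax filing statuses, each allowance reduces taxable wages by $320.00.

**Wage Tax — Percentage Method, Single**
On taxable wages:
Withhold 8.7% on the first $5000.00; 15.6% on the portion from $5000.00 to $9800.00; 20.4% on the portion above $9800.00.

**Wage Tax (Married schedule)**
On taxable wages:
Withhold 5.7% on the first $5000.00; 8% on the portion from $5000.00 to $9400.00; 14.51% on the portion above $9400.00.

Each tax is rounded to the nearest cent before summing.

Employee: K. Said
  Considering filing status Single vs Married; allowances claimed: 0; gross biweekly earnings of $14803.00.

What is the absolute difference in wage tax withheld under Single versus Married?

$783.43

Wage Tax (Single): taxable = $14803.00
  $1183.80 + 20.4% × ($14803.00 − $9800.00) = $1183.80 + 20.4% × $5003.00 = $2204.41
Wage Tax (Married): taxable = $14803.00
  $637.00 + 14.51% × ($14803.00 − $9400.00) = $637.00 + 14.51% × $5403.00 = $1420.98
Difference: |$2204.41 − $1420.98| = $783.43 (higher under Single)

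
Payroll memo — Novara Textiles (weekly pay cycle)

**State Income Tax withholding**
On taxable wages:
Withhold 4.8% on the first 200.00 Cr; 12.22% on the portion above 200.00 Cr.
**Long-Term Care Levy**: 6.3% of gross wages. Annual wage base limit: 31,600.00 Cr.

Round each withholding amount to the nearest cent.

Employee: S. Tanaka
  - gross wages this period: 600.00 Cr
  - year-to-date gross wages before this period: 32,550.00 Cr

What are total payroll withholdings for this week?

State Income Tax: taxable = 600.00 Cr
  9.60 Cr + 12.22% × (600.00 Cr − 200.00 Cr) = 9.60 Cr + 12.22% × 400.00 Cr = 58.48 Cr
Long-Term Care Levy: YTD 32,550.00 Cr ≥ cap 31,600.00 Cr → 0.00 Cr
Total: 58.48 Cr + 0.00 Cr = 58.48 Cr

58.48 Cr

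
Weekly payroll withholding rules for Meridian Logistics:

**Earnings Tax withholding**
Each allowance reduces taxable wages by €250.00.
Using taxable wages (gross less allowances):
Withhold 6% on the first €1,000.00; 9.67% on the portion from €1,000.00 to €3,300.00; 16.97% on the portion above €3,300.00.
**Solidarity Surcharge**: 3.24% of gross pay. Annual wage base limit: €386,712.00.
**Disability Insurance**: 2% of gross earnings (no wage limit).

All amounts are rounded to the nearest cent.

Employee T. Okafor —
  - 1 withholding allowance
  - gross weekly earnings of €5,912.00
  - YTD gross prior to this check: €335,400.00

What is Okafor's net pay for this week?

€4,918.97

Earnings Tax: taxable = €5,912.00 − 1×€250.00 = €5,662.00
  €282.41 + 16.97% × (€5,662.00 − €3,300.00) = €282.41 + 16.97% × €2,362.00 = €683.24
Solidarity Surcharge: 3.24% × €5,912.00 = €191.55
Disability Insurance: 2% × €5,912.00 = €118.24
Total withheld: €683.24 + €191.55 + €118.24 = €993.03
Net pay: €5,912.00 − €993.03 = €4,918.97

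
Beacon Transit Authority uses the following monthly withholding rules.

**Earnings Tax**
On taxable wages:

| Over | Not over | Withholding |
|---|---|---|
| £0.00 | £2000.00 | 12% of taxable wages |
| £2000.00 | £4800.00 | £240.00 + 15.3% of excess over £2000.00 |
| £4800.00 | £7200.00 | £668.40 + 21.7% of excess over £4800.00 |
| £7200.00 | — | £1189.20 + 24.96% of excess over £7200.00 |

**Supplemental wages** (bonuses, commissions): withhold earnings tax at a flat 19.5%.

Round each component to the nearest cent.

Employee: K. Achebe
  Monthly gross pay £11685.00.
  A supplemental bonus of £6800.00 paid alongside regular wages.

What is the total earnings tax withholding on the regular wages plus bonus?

£3634.66

Earnings Tax: taxable = £11685.00
  £1189.20 + 24.96% × (£11685.00 − £7200.00) = £1189.20 + 24.96% × £4485.00 = £2308.66
Supplemental (19.5% flat on bonus): 19.5% × £6800.00 = £1326.00
Total earnings tax: £2308.66 + £1326.00 = £3634.66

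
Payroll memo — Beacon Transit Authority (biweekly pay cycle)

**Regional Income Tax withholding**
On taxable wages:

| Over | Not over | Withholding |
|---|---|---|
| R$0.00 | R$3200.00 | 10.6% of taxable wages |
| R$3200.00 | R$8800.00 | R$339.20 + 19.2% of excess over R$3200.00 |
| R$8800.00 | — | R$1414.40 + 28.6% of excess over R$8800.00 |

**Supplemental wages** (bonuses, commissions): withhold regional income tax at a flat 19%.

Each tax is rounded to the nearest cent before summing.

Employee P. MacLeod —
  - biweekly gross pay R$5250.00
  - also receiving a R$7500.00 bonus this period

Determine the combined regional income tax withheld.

Regional Income Tax: taxable = R$5250.00
  R$339.20 + 19.2% × (R$5250.00 − R$3200.00) = R$339.20 + 19.2% × R$2050.00 = R$732.80
Supplemental (19% flat on bonus): 19% × R$7500.00 = R$1425.00
Total regional income tax: R$732.80 + R$1425.00 = R$2157.80

R$2157.80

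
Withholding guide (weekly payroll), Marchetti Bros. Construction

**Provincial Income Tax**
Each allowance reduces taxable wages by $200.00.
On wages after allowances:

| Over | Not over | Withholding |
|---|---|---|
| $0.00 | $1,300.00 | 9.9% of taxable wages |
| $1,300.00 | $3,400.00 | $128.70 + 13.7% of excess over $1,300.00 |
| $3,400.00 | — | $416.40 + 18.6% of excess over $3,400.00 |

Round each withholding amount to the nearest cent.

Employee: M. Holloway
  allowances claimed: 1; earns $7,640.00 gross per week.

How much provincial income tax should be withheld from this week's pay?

$1,167.84

Provincial Income Tax: taxable = $7,640.00 − 1×$200.00 = $7,440.00
  $416.40 + 18.6% × ($7,440.00 − $3,400.00) = $416.40 + 18.6% × $4,040.00 = $1,167.84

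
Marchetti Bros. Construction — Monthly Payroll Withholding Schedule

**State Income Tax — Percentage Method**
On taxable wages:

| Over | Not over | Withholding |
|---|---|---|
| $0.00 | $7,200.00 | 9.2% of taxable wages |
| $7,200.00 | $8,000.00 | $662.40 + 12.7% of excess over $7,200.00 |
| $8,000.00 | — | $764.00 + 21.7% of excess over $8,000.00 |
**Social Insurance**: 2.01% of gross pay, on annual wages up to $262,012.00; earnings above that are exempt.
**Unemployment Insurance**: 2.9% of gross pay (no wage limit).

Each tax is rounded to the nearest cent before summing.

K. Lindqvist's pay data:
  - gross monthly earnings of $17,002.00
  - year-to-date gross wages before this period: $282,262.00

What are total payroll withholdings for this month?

State Income Tax: taxable = $17,002.00
  $764.00 + 21.7% × ($17,002.00 − $8,000.00) = $764.00 + 21.7% × $9,002.00 = $2,717.43
Social Insurance: YTD $282,262.00 ≥ cap $262,012.00 → $0.00
Unemployment Insurance: 2.9% × $17,002.00 = $493.06
Total: $2,717.43 + $0.00 + $493.06 = $3,210.49

$3,210.49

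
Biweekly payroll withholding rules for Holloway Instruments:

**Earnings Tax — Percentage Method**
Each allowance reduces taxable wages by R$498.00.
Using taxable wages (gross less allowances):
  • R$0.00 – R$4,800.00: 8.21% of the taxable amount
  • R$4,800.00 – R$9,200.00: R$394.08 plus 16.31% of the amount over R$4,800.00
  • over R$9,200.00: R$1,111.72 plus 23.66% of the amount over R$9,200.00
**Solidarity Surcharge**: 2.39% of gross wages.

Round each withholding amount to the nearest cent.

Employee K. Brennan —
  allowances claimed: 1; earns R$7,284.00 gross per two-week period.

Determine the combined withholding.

R$892.09

Earnings Tax: taxable = R$7,284.00 − 1×R$498.00 = R$6,786.00
  R$394.08 + 16.31% × (R$6,786.00 − R$4,800.00) = R$394.08 + 16.31% × R$1,986.00 = R$718.00
Solidarity Surcharge: 2.39% × R$7,284.00 = R$174.09
Total: R$718.00 + R$174.09 = R$892.09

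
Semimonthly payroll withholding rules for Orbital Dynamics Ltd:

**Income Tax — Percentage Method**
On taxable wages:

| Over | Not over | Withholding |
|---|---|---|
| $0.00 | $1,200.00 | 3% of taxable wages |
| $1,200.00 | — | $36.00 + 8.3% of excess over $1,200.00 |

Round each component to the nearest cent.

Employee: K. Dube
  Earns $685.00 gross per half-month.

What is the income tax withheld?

Income Tax: taxable = $685.00
  3% × $685.00 = $20.55

$20.55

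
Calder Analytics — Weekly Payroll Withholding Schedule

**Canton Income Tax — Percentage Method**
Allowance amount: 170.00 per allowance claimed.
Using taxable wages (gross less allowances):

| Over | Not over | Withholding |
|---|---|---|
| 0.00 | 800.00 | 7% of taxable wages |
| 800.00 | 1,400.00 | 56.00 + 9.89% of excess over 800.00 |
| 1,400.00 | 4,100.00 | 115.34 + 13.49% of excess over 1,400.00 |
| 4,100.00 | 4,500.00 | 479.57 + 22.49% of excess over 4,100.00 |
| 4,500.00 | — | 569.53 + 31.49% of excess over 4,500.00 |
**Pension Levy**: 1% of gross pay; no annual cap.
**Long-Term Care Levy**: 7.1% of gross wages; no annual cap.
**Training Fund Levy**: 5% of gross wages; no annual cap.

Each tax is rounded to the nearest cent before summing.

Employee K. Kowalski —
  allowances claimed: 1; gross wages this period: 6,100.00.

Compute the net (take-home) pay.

4,281.06

Canton Income Tax: taxable = 6,100.00 − 1×170.00 = 5,930.00
  569.53 + 31.49% × (5,930.00 − 4,500.00) = 569.53 + 31.49% × 1,430.00 = 1,019.84
Pension Levy: 1% × 6,100.00 = 61.00
Long-Term Care Levy: 7.1% × 6,100.00 = 433.10
Training Fund Levy: 5% × 6,100.00 = 305.00
Total withheld: 1,019.84 + 61.00 + 433.10 + 305.00 = 1,818.94
Net pay: 6,100.00 − 1,818.94 = 4,281.06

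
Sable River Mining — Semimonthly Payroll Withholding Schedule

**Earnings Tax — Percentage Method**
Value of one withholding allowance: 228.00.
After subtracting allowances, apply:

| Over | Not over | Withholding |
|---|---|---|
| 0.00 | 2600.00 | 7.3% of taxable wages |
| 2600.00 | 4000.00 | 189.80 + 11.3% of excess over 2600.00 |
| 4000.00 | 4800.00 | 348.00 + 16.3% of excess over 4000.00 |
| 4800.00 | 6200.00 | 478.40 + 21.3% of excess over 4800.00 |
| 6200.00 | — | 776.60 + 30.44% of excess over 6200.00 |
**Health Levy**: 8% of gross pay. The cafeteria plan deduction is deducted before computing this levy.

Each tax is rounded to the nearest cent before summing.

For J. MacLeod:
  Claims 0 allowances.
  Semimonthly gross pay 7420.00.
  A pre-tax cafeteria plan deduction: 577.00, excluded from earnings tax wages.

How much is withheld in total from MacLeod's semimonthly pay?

1519.77

Earnings Tax: taxable = 7420.00 − 577.00 = 6843.00
  776.60 + 30.44% × (6843.00 − 6200.00) = 776.60 + 30.44% × 643.00 = 972.33
Health Levy: 8% × 6843.00 = 547.44
Total: 972.33 + 547.44 = 1519.77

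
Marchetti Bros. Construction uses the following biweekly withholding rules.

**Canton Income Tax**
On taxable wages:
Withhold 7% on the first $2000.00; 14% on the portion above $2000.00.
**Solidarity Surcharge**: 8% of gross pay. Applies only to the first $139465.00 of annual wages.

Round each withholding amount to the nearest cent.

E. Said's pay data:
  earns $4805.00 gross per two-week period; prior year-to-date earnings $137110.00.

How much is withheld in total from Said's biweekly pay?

$721.10

Canton Income Tax: taxable = $4805.00
  $140.00 + 14% × ($4805.00 − $2000.00) = $140.00 + 14% × $2805.00 = $532.70
Solidarity Surcharge: cap $139465.00 − YTD $137110.00 = $2355.00 subject; 8% × $2355.00 = $188.40
Total: $532.70 + $188.40 = $721.10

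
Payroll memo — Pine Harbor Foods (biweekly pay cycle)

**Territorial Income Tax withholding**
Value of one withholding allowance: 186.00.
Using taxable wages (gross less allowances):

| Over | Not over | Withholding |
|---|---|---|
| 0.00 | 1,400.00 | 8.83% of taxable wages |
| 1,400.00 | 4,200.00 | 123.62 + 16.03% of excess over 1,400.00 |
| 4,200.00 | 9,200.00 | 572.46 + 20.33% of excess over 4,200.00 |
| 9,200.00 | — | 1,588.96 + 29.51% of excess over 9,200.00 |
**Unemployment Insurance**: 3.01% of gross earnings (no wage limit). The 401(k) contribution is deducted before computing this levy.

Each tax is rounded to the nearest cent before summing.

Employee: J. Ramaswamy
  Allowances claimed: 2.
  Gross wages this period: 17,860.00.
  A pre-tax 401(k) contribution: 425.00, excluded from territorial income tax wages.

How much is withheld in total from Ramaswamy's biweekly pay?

4,434.12

Territorial Income Tax: taxable = 17,860.00 − 425.00 − 2×186.00 = 17,063.00
  1,588.96 + 29.51% × (17,063.00 − 9,200.00) = 1,588.96 + 29.51% × 7,863.00 = 3,909.33
Unemployment Insurance: 3.01% × 17,435.00 = 524.79
Total: 3,909.33 + 524.79 = 4,434.12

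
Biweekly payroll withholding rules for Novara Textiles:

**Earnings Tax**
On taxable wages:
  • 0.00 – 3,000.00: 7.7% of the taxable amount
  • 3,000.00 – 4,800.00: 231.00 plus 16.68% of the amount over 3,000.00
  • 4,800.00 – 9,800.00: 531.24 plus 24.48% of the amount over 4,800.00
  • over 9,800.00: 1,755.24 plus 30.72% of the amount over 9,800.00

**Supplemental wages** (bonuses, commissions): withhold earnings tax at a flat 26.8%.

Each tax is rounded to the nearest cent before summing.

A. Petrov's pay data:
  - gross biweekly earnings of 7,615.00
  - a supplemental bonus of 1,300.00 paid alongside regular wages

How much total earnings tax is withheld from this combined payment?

1,568.75

Earnings Tax: taxable = 7,615.00
  531.24 + 24.48% × (7,615.00 − 4,800.00) = 531.24 + 24.48% × 2,815.00 = 1,220.35
Supplemental (26.8% flat on bonus): 26.8% × 1,300.00 = 348.40
Total earnings tax: 1,220.35 + 348.40 = 1,568.75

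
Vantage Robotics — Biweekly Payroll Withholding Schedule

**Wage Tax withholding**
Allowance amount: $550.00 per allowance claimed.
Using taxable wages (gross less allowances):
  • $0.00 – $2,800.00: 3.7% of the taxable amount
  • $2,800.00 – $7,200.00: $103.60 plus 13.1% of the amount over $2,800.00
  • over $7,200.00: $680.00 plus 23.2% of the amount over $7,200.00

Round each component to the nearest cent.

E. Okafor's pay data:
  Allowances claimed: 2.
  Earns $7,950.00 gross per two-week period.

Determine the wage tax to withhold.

Wage Tax: taxable = $7,950.00 − 2×$550.00 = $6,850.00
  $103.60 + 13.1% × ($6,850.00 − $2,800.00) = $103.60 + 13.1% × $4,050.00 = $634.15

$634.15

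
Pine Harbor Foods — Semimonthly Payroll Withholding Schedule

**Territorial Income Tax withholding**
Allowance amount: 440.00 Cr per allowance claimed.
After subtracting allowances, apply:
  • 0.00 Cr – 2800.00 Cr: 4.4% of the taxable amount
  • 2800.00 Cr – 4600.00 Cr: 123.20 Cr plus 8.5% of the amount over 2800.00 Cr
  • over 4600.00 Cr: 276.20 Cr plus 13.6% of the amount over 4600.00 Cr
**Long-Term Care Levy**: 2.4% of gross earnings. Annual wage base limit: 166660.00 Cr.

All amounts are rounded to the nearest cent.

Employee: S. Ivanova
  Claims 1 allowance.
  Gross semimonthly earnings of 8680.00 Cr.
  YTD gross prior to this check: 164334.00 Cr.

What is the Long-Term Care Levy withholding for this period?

55.82 Cr

Long-Term Care Levy: cap 166660.00 Cr − YTD 164334.00 Cr = 2326.00 Cr subject; 2.4% × 2326.00 Cr = 55.82 Cr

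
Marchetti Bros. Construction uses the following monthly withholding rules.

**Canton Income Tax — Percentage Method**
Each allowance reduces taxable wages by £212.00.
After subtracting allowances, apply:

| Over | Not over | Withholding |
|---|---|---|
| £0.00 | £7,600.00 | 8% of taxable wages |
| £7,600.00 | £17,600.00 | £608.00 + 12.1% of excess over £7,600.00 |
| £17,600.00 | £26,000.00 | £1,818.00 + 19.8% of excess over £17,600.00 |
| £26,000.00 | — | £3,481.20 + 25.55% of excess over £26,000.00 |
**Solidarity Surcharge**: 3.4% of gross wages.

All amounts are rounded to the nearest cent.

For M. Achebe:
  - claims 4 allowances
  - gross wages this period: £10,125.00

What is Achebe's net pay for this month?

£8,969.83

Canton Income Tax: taxable = £10,125.00 − 4×£212.00 = £9,277.00
  £608.00 + 12.1% × (£9,277.00 − £7,600.00) = £608.00 + 12.1% × £1,677.00 = £810.92
Solidarity Surcharge: 3.4% × £10,125.00 = £344.25
Total withheld: £810.92 + £344.25 = £1,155.17
Net pay: £10,125.00 − £1,155.17 = £8,969.83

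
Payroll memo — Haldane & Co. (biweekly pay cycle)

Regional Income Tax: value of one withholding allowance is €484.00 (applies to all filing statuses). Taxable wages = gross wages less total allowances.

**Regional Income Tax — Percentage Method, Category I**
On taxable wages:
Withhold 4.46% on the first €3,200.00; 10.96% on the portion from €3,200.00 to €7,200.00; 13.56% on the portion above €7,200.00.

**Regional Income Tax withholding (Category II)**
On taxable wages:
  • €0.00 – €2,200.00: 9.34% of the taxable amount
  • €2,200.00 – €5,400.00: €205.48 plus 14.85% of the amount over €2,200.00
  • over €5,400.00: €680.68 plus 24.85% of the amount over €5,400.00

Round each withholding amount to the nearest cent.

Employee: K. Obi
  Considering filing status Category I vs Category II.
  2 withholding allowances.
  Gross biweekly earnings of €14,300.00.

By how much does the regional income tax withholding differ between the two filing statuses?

€1,239.16

Regional Income Tax (Category I): taxable = €14,300.00 − 2×€484.00 = €13,332.00
  €581.12 + 13.56% × (€13,332.00 − €7,200.00) = €581.12 + 13.56% × €6,132.00 = €1,412.62
Regional Income Tax (Category II): taxable = €14,300.00 − 2×€484.00 = €13,332.00
  €680.68 + 24.85% × (€13,332.00 − €5,400.00) = €680.68 + 24.85% × €7,932.00 = €2,651.78
Difference: |€1,412.62 − €2,651.78| = €1,239.16 (higher under Category II)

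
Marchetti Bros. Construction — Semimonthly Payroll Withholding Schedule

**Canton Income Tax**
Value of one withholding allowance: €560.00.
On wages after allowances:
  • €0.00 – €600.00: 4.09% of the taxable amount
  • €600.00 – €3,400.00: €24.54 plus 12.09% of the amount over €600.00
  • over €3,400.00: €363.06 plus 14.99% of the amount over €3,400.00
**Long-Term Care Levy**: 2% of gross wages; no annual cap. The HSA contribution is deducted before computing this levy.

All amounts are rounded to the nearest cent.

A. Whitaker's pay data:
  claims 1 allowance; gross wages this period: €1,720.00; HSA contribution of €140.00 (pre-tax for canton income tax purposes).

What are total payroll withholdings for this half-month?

€106.92

Canton Income Tax: taxable = €1,720.00 − €140.00 − 1×€560.00 = €1,020.00
  €24.54 + 12.09% × (€1,020.00 − €600.00) = €24.54 + 12.09% × €420.00 = €75.32
Long-Term Care Levy: 2% × €1,580.00 = €31.60
Total: €75.32 + €31.60 = €106.92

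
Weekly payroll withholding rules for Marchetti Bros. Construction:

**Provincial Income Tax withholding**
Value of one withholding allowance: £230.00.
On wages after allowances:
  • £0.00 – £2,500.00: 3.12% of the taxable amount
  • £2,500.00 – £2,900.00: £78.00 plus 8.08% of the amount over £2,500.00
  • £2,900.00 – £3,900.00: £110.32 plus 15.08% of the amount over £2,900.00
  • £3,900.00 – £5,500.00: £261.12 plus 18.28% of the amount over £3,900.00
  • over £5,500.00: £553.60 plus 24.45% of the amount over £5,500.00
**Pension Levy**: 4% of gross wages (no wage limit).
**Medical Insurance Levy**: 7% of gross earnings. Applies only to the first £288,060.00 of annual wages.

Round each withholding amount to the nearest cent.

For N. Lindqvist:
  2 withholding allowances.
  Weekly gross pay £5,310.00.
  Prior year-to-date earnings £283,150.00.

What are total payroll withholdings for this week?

Provincial Income Tax: taxable = £5,310.00 − 2×£230.00 = £4,850.00
  £261.12 + 18.28% × (£4,850.00 − £3,900.00) = £261.12 + 18.28% × £950.00 = £434.78
Pension Levy: 4% × £5,310.00 = £212.40
Medical Insurance Levy: cap £288,060.00 − YTD £283,150.00 = £4,910.00 subject; 7% × £4,910.00 = £343.70
Total: £434.78 + £212.40 + £343.70 = £990.88

£990.88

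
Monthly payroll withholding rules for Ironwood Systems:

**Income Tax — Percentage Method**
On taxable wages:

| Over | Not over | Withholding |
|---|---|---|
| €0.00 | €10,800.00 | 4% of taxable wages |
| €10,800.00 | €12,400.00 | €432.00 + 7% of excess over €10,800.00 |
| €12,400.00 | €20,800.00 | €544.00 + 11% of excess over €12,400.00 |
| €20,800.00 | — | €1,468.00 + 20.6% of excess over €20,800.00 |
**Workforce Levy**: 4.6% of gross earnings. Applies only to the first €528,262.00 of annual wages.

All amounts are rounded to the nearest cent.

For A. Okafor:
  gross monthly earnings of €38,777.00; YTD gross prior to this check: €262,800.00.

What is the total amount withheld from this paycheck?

€6,955.00

Income Tax: taxable = €38,777.00
  €1,468.00 + 20.6% × (€38,777.00 − €20,800.00) = €1,468.00 + 20.6% × €17,977.00 = €5,171.26
Workforce Levy: 4.6% × €38,777.00 = €1,783.74
Total: €5,171.26 + €1,783.74 = €6,955.00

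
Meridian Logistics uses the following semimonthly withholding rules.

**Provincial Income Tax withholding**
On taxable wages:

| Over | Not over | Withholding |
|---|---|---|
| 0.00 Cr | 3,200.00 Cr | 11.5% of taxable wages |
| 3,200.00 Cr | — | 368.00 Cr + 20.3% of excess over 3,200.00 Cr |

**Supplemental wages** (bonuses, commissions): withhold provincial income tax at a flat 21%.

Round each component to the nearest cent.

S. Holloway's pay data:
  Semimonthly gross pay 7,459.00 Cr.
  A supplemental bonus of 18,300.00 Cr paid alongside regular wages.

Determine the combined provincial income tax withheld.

Provincial Income Tax: taxable = 7,459.00 Cr
  368.00 Cr + 20.3% × (7,459.00 Cr − 3,200.00 Cr) = 368.00 Cr + 20.3% × 4,259.00 Cr = 1,232.58 Cr
Supplemental (21% flat on bonus): 21% × 18,300.00 Cr = 3,843.00 Cr
Total provincial income tax: 1,232.58 Cr + 3,843.00 Cr = 5,075.58 Cr

5,075.58 Cr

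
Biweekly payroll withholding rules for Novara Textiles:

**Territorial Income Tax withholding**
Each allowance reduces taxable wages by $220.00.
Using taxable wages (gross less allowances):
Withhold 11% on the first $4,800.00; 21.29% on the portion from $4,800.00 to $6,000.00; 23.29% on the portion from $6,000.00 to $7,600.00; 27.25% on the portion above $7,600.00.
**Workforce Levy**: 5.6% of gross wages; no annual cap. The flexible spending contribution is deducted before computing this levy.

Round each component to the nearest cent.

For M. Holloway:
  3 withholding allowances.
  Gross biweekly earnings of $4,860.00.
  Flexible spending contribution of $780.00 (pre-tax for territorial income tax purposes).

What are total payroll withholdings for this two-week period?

$604.68

Territorial Income Tax: taxable = $4,860.00 − $780.00 − 3×$220.00 = $3,420.00
  11% × $3,420.00 = $376.20
Workforce Levy: 5.6% × $4,080.00 = $228.48
Total: $376.20 + $228.48 = $604.68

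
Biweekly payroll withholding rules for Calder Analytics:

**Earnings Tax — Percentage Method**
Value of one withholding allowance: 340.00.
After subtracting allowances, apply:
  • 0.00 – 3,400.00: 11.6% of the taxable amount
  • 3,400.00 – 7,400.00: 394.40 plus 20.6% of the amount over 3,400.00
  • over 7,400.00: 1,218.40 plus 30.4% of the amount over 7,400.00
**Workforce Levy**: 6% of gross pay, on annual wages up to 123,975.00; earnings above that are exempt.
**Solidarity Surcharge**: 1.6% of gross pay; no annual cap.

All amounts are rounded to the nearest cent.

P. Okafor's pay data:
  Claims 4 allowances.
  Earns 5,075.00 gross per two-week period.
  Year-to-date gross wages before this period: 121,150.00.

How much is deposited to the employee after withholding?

4,365.01

Earnings Tax: taxable = 5,075.00 − 4×340.00 = 3,715.00
  394.40 + 20.6% × (3,715.00 − 3,400.00) = 394.40 + 20.6% × 315.00 = 459.29
Workforce Levy: cap 123,975.00 − YTD 121,150.00 = 2,825.00 subject; 6% × 2,825.00 = 169.50
Solidarity Surcharge: 1.6% × 5,075.00 = 81.20
Total withheld: 459.29 + 169.50 + 81.20 = 709.99
Net pay: 5,075.00 − 709.99 = 4,365.01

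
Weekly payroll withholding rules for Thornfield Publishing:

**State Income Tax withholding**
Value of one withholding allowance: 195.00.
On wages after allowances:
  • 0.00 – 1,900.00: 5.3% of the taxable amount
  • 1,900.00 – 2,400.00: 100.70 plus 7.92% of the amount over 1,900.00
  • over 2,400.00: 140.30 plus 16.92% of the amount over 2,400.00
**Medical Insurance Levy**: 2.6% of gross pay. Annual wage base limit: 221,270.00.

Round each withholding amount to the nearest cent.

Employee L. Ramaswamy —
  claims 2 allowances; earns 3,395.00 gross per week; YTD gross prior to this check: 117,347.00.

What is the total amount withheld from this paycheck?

State Income Tax: taxable = 3,395.00 − 2×195.00 = 3,005.00
  140.30 + 16.92% × (3,005.00 − 2,400.00) = 140.30 + 16.92% × 605.00 = 242.67
Medical Insurance Levy: 2.6% × 3,395.00 = 88.27
Total: 242.67 + 88.27 = 330.94

330.94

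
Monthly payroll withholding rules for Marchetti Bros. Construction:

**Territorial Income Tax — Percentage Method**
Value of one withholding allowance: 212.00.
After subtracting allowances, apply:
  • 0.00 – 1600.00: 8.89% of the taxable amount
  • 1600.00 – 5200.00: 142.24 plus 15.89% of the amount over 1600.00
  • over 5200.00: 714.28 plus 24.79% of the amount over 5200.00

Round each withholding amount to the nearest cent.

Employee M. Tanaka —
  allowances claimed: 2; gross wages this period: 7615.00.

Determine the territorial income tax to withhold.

1207.85

Territorial Income Tax: taxable = 7615.00 − 2×212.00 = 7191.00
  714.28 + 24.79% × (7191.00 − 5200.00) = 714.28 + 24.79% × 1991.00 = 1207.85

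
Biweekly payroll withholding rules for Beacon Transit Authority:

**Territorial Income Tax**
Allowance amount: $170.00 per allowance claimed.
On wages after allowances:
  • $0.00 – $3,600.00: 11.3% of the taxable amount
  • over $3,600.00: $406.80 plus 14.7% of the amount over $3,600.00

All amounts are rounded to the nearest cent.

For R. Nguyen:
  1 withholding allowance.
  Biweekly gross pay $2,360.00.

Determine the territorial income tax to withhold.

Territorial Income Tax: taxable = $2,360.00 − 1×$170.00 = $2,190.00
  11.3% × $2,190.00 = $247.47

$247.47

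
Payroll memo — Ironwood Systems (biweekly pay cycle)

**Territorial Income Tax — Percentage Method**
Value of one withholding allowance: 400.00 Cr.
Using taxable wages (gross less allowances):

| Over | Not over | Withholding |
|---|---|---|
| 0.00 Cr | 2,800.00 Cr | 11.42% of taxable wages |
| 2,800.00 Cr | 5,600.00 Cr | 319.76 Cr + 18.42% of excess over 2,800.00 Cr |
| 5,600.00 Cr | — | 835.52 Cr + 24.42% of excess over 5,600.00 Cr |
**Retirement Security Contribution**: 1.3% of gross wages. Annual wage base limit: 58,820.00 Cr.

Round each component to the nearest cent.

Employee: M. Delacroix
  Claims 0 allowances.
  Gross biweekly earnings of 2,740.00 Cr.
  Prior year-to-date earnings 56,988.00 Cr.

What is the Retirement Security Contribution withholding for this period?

23.82 Cr

Retirement Security Contribution: cap 58,820.00 Cr − YTD 56,988.00 Cr = 1,832.00 Cr subject; 1.3% × 1,832.00 Cr = 23.82 Cr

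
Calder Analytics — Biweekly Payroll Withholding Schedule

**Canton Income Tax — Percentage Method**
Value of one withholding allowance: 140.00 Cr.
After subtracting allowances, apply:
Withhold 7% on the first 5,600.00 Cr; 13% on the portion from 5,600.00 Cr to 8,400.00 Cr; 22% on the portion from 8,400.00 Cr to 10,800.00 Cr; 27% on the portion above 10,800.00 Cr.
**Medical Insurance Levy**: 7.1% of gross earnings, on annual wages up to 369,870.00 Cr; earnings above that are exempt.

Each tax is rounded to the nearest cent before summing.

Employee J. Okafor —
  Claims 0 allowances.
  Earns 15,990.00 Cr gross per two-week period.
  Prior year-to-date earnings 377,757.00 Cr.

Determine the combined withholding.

2,685.30 Cr

Canton Income Tax: taxable = 15,990.00 Cr
  1,284.00 Cr + 27% × (15,990.00 Cr − 10,800.00 Cr) = 1,284.00 Cr + 27% × 5,190.00 Cr = 2,685.30 Cr
Medical Insurance Levy: YTD 377,757.00 Cr ≥ cap 369,870.00 Cr → 0.00 Cr
Total: 2,685.30 Cr + 0.00 Cr = 2,685.30 Cr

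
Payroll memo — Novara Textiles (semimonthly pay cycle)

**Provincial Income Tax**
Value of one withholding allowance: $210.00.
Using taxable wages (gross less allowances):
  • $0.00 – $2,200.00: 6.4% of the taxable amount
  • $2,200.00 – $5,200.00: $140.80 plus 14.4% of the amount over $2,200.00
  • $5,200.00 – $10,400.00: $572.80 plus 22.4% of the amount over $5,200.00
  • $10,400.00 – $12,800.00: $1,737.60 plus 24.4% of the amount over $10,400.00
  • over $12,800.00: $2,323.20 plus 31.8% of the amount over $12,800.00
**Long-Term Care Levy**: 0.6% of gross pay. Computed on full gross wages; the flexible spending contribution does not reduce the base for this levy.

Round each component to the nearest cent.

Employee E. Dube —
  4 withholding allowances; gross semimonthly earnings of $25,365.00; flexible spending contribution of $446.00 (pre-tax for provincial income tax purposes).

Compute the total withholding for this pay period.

Provincial Income Tax: taxable = $25,365.00 − $446.00 − 4×$210.00 = $24,079.00
  $2,323.20 + 31.8% × ($24,079.00 − $12,800.00) = $2,323.20 + 31.8% × $11,279.00 = $5,909.92
Long-Term Care Levy: 0.6% × $25,365.00 = $152.19
Total: $5,909.92 + $152.19 = $6,062.11

$6,062.11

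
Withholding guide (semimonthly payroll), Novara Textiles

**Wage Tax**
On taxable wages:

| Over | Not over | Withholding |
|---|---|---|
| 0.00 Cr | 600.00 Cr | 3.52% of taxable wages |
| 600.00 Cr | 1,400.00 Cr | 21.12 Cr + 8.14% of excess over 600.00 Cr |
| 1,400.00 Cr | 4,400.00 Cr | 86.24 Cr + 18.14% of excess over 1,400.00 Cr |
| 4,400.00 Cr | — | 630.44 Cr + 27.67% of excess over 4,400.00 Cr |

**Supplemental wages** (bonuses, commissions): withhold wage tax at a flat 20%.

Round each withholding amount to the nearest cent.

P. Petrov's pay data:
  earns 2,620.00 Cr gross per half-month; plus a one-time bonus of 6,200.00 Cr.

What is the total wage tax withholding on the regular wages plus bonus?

1,547.55 Cr

Wage Tax: taxable = 2,620.00 Cr
  86.24 Cr + 18.14% × (2,620.00 Cr − 1,400.00 Cr) = 86.24 Cr + 18.14% × 1,220.00 Cr = 307.55 Cr
Supplemental (20% flat on bonus): 20% × 6,200.00 Cr = 1,240.00 Cr
Total wage tax: 307.55 Cr + 1,240.00 Cr = 1,547.55 Cr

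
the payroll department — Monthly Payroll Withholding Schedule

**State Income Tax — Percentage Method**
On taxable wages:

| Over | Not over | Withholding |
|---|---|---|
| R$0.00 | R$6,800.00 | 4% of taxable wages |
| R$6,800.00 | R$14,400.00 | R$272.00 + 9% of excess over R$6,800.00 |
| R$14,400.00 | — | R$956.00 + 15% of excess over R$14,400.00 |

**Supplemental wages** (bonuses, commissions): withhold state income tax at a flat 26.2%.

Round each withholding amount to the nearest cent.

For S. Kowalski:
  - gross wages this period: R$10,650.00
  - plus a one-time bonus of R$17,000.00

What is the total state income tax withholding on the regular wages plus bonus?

State Income Tax: taxable = R$10,650.00
  R$272.00 + 9% × (R$10,650.00 − R$6,800.00) = R$272.00 + 9% × R$3,850.00 = R$618.50
Supplemental (26.2% flat on bonus): 26.2% × R$17,000.00 = R$4,454.00
Total state income tax: R$618.50 + R$4,454.00 = R$5,072.50

R$5,072.50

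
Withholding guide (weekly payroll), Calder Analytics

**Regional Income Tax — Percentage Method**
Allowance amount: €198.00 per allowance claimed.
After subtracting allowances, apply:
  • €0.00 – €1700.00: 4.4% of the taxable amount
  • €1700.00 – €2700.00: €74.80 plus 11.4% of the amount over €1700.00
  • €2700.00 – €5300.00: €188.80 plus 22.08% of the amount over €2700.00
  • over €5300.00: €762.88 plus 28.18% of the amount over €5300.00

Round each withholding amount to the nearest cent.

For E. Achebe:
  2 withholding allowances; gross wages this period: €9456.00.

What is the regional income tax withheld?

Regional Income Tax: taxable = €9456.00 − 2×€198.00 = €9060.00
  €762.88 + 28.18% × (€9060.00 − €5300.00) = €762.88 + 28.18% × €3760.00 = €1822.45

€1822.45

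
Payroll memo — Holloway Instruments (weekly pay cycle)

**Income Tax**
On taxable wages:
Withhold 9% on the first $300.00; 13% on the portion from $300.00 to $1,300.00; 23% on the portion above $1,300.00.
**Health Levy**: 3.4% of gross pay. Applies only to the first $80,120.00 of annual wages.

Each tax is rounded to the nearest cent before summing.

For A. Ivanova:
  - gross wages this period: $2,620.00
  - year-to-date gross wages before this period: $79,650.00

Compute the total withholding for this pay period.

Income Tax: taxable = $2,620.00
  $157.00 + 23% × ($2,620.00 − $1,300.00) = $157.00 + 23% × $1,320.00 = $460.60
Health Levy: cap $80,120.00 − YTD $79,650.00 = $470.00 subject; 3.4% × $470.00 = $15.98
Total: $460.60 + $15.98 = $476.58

$476.58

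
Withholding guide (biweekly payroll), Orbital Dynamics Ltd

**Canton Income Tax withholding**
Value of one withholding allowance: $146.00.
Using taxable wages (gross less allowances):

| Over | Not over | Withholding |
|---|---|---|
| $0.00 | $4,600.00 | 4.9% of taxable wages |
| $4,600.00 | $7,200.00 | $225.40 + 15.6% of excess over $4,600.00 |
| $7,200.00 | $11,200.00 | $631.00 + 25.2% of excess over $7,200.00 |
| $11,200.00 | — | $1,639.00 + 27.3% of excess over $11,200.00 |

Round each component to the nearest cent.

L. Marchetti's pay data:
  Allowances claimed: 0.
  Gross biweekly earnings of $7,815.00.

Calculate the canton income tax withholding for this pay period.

$785.98

Canton Income Tax: taxable = $7,815.00
  $631.00 + 25.2% × ($7,815.00 − $7,200.00) = $631.00 + 25.2% × $615.00 = $785.98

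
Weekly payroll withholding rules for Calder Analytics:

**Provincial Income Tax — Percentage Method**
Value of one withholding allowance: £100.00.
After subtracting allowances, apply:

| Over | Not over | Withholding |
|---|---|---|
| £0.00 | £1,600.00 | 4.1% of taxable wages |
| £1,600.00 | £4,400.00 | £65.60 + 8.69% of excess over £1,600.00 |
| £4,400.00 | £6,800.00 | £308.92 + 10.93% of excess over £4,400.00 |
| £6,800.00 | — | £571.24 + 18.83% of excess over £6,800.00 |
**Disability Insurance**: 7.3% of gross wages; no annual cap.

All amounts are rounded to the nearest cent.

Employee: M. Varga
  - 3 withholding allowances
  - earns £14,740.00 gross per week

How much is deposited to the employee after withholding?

£11,654.13

Provincial Income Tax: taxable = £14,740.00 − 3×£100.00 = £14,440.00
  £571.24 + 18.83% × (£14,440.00 − £6,800.00) = £571.24 + 18.83% × £7,640.00 = £2,009.85
Disability Insurance: 7.3% × £14,740.00 = £1,076.02
Total withheld: £2,009.85 + £1,076.02 = £3,085.87
Net pay: £14,740.00 − £3,085.87 = £11,654.13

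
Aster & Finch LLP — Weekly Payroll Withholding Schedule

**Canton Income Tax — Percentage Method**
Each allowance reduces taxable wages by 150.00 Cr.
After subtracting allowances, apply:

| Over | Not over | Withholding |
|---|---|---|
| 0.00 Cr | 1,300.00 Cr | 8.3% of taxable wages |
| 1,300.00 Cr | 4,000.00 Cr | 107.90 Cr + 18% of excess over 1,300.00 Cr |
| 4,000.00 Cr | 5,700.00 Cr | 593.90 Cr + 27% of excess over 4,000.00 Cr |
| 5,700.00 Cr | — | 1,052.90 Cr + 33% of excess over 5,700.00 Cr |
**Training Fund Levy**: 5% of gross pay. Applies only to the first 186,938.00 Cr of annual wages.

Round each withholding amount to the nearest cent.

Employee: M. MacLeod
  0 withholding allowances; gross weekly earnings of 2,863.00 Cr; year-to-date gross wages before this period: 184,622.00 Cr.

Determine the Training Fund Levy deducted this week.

Training Fund Levy: cap 186,938.00 Cr − YTD 184,622.00 Cr = 2,316.00 Cr subject; 5% × 2,316.00 Cr = 115.80 Cr

115.80 Cr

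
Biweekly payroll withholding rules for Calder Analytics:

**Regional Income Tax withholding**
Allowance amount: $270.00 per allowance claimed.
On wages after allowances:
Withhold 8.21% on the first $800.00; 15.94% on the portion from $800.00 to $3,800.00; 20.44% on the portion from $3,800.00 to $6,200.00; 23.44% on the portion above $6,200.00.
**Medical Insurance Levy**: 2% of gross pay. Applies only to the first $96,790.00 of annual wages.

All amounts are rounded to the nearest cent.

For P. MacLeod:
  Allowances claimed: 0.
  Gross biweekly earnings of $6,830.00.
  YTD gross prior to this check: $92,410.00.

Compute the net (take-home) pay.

$5,560.29

Regional Income Tax: taxable = $6,830.00
  $1,034.44 + 23.44% × ($6,830.00 − $6,200.00) = $1,034.44 + 23.44% × $630.00 = $1,182.11
Medical Insurance Levy: cap $96,790.00 − YTD $92,410.00 = $4,380.00 subject; 2% × $4,380.00 = $87.60
Total withheld: $1,182.11 + $87.60 = $1,269.71
Net pay: $6,830.00 − $1,269.71 = $5,560.29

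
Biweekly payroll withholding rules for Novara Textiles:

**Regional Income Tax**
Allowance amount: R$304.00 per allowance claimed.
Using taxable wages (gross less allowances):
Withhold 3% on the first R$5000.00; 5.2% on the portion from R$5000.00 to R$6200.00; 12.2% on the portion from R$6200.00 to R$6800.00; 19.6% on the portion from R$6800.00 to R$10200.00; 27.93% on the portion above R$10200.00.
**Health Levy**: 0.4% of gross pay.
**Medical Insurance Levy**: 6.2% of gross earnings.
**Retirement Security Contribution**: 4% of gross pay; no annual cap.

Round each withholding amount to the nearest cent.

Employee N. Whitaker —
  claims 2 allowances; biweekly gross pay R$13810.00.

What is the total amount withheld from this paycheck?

R$3254.32

Regional Income Tax: taxable = R$13810.00 − 2×R$304.00 = R$13202.00
  R$952.00 + 27.93% × (R$13202.00 − R$10200.00) = R$952.00 + 27.93% × R$3002.00 = R$1790.46
Health Levy: 0.4% × R$13810.00 = R$55.24
Medical Insurance Levy: 6.2% × R$13810.00 = R$856.22
Retirement Security Contribution: 4% × R$13810.00 = R$552.40
Total: R$1790.46 + R$55.24 + R$856.22 + R$552.40 = R$3254.32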